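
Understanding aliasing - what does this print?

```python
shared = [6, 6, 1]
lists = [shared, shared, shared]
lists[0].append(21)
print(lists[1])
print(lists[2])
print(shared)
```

Key concept: list of same reference.
Step by step:
`shared = [6, 6, 1]` → shared = [6, 6, 1]
`lists = [shared, shared, shared]` → lists = [[6, 6, 1], [6, 6, 1], [6, 6, 1]]
`lists[0].append(21)` → shared = [6, 6, 1, 21]; lists = [[6, 6, 1, 21], [6, 6, 1, 21], [6, 6, 1, 21]]
`print(lists[1])` → prints [6, 6, 1, 21]
`print(lists[2])` → prints [6, 6, 1, 21]
`print(shared)` → prints [6, 6, 1, 21]

Answer:
[6, 6, 1, 21]
[6, 6, 1, 21]
[6, 6, 1, 21]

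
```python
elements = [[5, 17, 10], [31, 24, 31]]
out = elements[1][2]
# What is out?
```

Trace:
`elements = [[5, 17, 10], [31, 24, 31]]` → elements = [[5, 17, 10], [31, 24, 31]]
`out = elements[1][2]` → out = 31
So out = 31

Answer: 31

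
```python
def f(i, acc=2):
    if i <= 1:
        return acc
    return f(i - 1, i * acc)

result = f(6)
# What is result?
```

Accumulator trace (n, acc): (6, 2) -> (5, 12) -> (4, 60) -> (3, 240) -> (2, 720) -> (1, 1440) -> return 1440

Answer: 1440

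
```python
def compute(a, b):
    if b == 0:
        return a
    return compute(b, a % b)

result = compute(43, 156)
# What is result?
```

compute(43, 156) -> compute(156, 43) -> compute(43, 27) -> compute(27, 16) -> compute(16, 11) -> compute(11, 5) -> compute(5, 1) -> compute(1, 0) -> 1

Answer: 1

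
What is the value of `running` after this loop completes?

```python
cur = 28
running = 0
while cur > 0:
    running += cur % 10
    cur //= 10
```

Sum digits of 28
`running` takes the values: 0 → 8 → 10

Answer: 10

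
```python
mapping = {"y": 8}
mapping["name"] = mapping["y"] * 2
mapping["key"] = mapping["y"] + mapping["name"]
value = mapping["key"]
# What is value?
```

Trace:
`mapping = {"y": 8}` → mapping = {'y': 8}
`mapping["name"] = mapping["y"] * 2` → mapping = {'y': 8, 'name': 16}
`mapping["key"] = mapping["y"] + mapping["name"]` → mapping = {'y': 8, 'name': 16, 'key': 24}
`value = mapping["key"]` → value = 24
So value = 24

Answer: 24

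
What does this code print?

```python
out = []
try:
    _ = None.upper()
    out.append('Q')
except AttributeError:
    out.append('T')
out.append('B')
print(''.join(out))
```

Execution trace: 'T' (except AttributeError) → 'B' (after the try/except). Output: TB

Answer: TB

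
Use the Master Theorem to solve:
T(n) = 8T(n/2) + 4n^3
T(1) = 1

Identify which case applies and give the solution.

a=8, b=2, f(n)=4n^3. log_2(8) = 3. Since c=3 = 3, Case 2 applies: T(n) = Θ(n^log_b(a) · log n) = O(n^3 log n).

Answer: O(n^3 log n) - Case 2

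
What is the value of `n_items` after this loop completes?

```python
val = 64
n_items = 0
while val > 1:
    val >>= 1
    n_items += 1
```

Count right shifts until 1
`n_items` takes the values: 0 → 1 → 2 → 3 → 4 → 5 → 6

Answer: 6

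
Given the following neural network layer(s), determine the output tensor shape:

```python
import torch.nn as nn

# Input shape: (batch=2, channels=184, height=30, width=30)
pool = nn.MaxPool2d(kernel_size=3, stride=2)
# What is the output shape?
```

Input: (2, 184, 30, 30) -> Output: (2, 184, 14, 14)

Answer: (2, 184, 14, 14)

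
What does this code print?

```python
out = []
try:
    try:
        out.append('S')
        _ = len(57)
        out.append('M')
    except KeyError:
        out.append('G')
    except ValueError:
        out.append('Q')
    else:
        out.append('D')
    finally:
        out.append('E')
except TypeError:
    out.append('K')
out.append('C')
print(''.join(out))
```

Execution trace: 'S' (inner try body) → 'E' (inner finally) → 'K' (outer except TypeError) → 'C' (after the try/except). Output: SEKC

Answer: SEKC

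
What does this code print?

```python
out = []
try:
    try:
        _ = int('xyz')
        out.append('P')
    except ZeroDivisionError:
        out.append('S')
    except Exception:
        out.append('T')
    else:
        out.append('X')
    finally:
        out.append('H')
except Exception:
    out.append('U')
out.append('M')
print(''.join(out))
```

Execution trace: 'T' (inner except Exception) → 'H' (inner finally) → 'M' (after the try/except). Output: THM

Answer: THM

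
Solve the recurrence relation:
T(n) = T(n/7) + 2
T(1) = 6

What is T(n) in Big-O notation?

Each step divides n by 7 and adds 2. After log_7(n) steps we reach T(1)=6. So T(n) = 2·log_7(n) + 6 = O(log n).

Answer: O(log n)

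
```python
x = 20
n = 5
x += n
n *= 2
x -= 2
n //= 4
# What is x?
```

Trace:
`x = 20` → x = 20
`n = 5` → n = 5
`x += n` → x = 25
`n *= 2` → n = 10
`x -= 2` → x = 23
`n //= 4` → n = 2
So x = 23

Answer: 23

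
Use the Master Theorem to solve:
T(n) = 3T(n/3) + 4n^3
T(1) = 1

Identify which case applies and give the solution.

a=3, b=3, f(n)=4n^3. log_3(3) = 1. Since c=3 > 1 and the regularity condition holds (3(n/3)^3 = (3/3^3)n^3 with 3/3^3 < 1), Case 3 applies: T(n) = Θ(f(n)) = O(n^3).

Answer: O(n^3) - Case 3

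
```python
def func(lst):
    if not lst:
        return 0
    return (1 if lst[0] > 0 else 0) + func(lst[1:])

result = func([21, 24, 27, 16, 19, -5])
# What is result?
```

Count of positive elements in [21, 24, 27, 16, 19, -5] = 5

Answer: 5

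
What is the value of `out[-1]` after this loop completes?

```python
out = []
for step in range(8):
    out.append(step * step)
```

Last element of squares 0 to 7
`out` takes the values: [] → [0] → [0, 1] → [0, 1, 4] → [0, 1, 4, 9] → [0, 1, 4, 9, 16] → [0, 1, 4, 9, 16, 25] → [0, 1, 4, 9, 16, 25, 36] → [0, 1, 4, 9, 16, 25, 36, 49]
So `out[-1]` = 49

Answer: 49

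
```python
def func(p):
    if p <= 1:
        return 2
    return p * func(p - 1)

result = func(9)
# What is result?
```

func(9) = 9 * 8 * 7 * 6 * 5 * 4 * 3 * 2 * 2 = 725760

Answer: 725760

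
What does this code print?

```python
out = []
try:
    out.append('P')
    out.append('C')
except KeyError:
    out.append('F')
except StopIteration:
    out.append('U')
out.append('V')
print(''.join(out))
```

Execution trace: 'P' (try body) → 'C' (try body, no exception) → 'V' (after the try/except). Output: PCV

Answer: PCV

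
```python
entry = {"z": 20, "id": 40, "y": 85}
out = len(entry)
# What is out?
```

Trace:
`entry = {"z": 20, "id": 40, "y": 85}` → entry = {'z': 20, 'id': 40, 'y': 85}
`out = len(entry)` → out = 3
So out = 3

Answer: 3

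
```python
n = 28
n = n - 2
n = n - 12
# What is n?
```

Trace:
`n = 28` → n = 28
`n = n - 2` → n = 26
`n = n - 12` → n = 14
So n = 14

Answer: 14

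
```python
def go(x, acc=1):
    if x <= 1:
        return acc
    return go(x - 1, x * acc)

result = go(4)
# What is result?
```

Accumulator trace (n, acc): (4, 1) -> (3, 4) -> (2, 12) -> (1, 24) -> return 24

Answer: 24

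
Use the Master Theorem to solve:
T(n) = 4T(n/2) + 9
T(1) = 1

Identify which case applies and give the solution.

a=4, b=2, f(n)=9. log_2(4) = 2. Since c=0 < 2, Case 1 applies: T(n) = Θ(n^log_b(a)) = O(n^2).

Answer: O(n^2) - Case 1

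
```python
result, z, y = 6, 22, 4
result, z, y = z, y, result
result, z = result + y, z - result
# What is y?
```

Trace:
`result, z, y = 6, 22, 4` → result = 6; z = 22; y = 4
`result, z, y = z, y, result` → result = 22; z = 4; y = 6
`result, z = result + y, z - result` → result = 28; z = -18
So y = 6

Answer: 6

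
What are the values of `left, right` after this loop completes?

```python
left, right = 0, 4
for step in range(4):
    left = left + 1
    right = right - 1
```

left goes 0→4, right goes 4→0
`left, right` takes the values: (0, 4) → (1, 4) → (1, 3) → (2, 3) → (2, 2) → (3, 2) → (3, 1) → (4, 1) → (4, 0)

Answer: 4, 0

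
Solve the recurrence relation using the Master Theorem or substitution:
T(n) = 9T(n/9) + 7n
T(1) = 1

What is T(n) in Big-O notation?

By Master Theorem: a=9, b=9, f(n)=7n. Since log_9(9) = 1 and f(n) = Θ(n^1), Case 2 applies. T(n) = O(n log n).

Answer: O(n log n)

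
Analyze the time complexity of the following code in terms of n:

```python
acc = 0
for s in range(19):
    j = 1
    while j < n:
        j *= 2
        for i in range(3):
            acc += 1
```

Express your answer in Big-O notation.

Each loop level contributes: 1 × log n × 1. Multiplying the contributions gives O(log n).

Answer: O(log n)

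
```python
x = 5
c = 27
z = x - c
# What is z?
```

Trace:
`x = 5` → x = 5
`c = 27` → c = 27
`z = x - c` → z = -22
So z = -22

Answer: -22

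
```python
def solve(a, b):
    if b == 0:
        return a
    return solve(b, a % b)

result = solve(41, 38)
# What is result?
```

solve(41, 38) -> solve(38, 3) -> solve(3, 2) -> solve(2, 1) -> solve(1, 0) -> 1

Answer: 1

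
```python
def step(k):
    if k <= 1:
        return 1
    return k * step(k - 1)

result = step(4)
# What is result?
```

step(4) = 4 * 3 * 2 * 1 = 24

Answer: 24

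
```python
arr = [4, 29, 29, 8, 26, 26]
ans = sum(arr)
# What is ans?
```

Trace:
`arr = [4, 29, 29, 8, 26, 26]` → arr = [4, 29, 29, 8, 26, 26]
`ans = sum(arr)` → ans = 122
So ans = 122

Answer: 122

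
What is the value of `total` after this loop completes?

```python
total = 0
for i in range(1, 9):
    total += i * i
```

Sum of squares 1² to 8² = 204
`total` takes the values: 0 → 1 → 5 → 14 → 30 → 55 → 91 → 140 → 204

Answer: 204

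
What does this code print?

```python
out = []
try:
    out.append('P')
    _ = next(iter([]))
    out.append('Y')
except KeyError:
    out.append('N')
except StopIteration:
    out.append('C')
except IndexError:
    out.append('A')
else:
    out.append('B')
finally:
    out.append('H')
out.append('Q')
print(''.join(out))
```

Execution trace: 'P' (try body) → 'C' (except StopIteration) → 'H' (finally) → 'Q' (after the try/except). Output: PCHQ

Answer: PCHQ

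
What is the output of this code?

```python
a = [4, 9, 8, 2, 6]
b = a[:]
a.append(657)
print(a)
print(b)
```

Key concept: slice [:] creates copy.
Step by step:
`a = [4, 9, 8, 2, 6]` → a = [4, 9, 8, 2, 6]
`b = a[:]` → b = [4, 9, 8, 2, 6]
`a.append(657)` → a = [4, 9, 8, 2, 6, 657]
`print(a)` → prints [4, 9, 8, 2, 6, 657]
`print(b)` → prints [4, 9, 8, 2, 6]

Answer:
[4, 9, 8, 2, 6, 657]
[4, 9, 8, 2, 6]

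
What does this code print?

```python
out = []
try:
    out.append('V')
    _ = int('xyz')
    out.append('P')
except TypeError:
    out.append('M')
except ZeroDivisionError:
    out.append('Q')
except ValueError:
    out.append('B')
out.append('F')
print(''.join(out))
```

Execution trace: 'V' (try body) → 'B' (except ValueError) → 'F' (after the try/except). Output: VBF

Answer: VBF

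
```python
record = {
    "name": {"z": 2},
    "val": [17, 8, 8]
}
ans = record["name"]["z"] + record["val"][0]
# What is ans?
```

Trace:
`record = { ...` → record = {'name': {'z': 2}, 'val': [17, 8, 8]}
`ans = record["name"]["z"] + record["val"][0]` → ans = 19
So ans = 19

Answer: 19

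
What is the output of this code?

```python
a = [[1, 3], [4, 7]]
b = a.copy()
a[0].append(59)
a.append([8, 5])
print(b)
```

Key concept: shallow copy with nested lists.
Step by step:
`a = [[1, 3], [4, 7]]` → a = [[1, 3], [4, 7]]
`b = a.copy()` → b = [[1, 3], [4, 7]]
`a[0].append(59)` → a = [[1, 3, 59], [4, 7]]; b = [[1, 3, 59], [4, 7]]
`a.append([8, 5])` → a = [[1, 3, 59], [4, 7], [8, 5]]
`print(b)` → prints [[1, 3, 59], [4, 7]]

Answer: [[1, 3, 59], [4, 7]]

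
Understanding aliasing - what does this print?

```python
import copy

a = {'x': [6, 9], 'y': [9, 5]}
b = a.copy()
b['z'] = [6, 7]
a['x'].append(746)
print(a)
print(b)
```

Key concept: shallow copy of dict with mutable values.
Step by step:
`a = {'x': [6, 9], 'y': [9, 5]}` → a = {'x': [6, 9], 'y': [9, 5]}
`b = a.copy()` → b = {'x': [6, 9], 'y': [9, 5]}
`b['z'] = [6, 7]` → b = {'x': [6, 9], 'y': [9, 5], 'z': [6, 7]}
`a['x'].append(746)` → a = {'x': [6, 9, 746], 'y': [9, 5]}; b = {'x': [6, 9, 746], 'y': [9, 5], 'z': [6, 7]}
`print(a)` → prints {'x': [6, 9, 746], 'y': [9, 5]}
`print(b)` → prints {'x': [6, 9, 746], 'y': [9, 5], 'z': [6, 7]}

Answer:
{'x': [6, 9, 746], 'y': [9, 5]}
{'x': [6, 9, 746], 'y': [9, 5], 'z': [6, 7]}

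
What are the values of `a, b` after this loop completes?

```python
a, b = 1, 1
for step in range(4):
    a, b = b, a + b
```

Fibonacci: after 4 iterations
`a, b` takes the values: (1, 1) → (1, 2) → (2, 3) → (3, 5) → (5, 8)

Answer: 5, 8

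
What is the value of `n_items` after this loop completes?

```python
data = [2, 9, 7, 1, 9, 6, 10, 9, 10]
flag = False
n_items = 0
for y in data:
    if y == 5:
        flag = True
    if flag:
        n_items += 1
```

Count elements after first 5 in [2, 9, 7, 1, 9, 6, 10, 9, 10]
`n_items` takes the values: 0

Answer: 0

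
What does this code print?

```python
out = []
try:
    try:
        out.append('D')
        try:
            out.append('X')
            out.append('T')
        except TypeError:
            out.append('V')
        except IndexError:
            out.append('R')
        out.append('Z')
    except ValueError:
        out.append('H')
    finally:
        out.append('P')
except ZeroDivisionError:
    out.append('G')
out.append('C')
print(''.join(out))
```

Execution trace: 'D' (try body) → 'X' (inner try body) → 'T' (inner try body, no exception) → 'Z' (try body, no exception) → 'P' (finally) → 'C' (after the try/except). Output: DXTZPC

Answer: DXTZPC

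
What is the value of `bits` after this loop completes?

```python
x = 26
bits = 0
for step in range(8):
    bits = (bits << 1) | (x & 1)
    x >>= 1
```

Reverse lowest 8 bits of 26
`bits` takes the values: 0 → 1 → 2 → 5 → 11 → 22 → 44 → 88

Answer: 88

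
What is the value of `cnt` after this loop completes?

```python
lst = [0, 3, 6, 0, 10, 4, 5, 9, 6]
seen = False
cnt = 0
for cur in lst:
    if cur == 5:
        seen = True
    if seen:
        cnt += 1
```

Count elements after first 5 in [0, 3, 6, 0, 10, 4, 5, 9, 6]
`cnt` takes the values: 0 → 1 → 2 → 3

Answer: 3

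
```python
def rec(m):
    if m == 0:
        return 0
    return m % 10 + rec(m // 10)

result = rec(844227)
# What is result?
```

Sum of digits of 844227: 7 + 2 + 2 + 4 + 4 + 8 = 27

Answer: 27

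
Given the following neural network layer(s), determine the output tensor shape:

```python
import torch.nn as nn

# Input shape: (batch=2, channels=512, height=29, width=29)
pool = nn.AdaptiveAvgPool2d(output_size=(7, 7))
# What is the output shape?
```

Input: (2, 512, 29, 29) -> Output: (2, 512, 7, 7)

Answer: (2, 512, 7, 7)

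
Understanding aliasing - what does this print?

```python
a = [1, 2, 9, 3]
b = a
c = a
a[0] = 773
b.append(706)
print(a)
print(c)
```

Key concept: multiple aliases.
Step by step:
`a = [1, 2, 9, 3]` → a = [1, 2, 9, 3]
`b = a` → b = [1, 2, 9, 3] (same object as a)
`c = a` → c = [1, 2, 9, 3] (same object as a, b)
`a[0] = 773` → a = [773, 2, 9, 3] (same object as b, c); b = [773, 2, 9, 3] (same object as a, c); c = [773, 2, 9, 3] (same object as a, b)
`b.append(706)` → a = [773, 2, 9, 3, 706] (same object as b, c); b = [773, 2, 9, 3, 706] (same object as a, c); c = [773, 2, 9, 3, 706] (same object as a, b)
`print(a)` → prints [773, 2, 9, 3, 706]
`print(c)` → prints [773, 2, 9, 3, 706]

Answer:
[773, 2, 9, 3, 706]
[773, 2, 9, 3, 706]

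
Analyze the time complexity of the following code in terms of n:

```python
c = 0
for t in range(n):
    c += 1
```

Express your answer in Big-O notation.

Each loop level contributes: n. Multiplying the contributions gives O(n).

Answer: O(n)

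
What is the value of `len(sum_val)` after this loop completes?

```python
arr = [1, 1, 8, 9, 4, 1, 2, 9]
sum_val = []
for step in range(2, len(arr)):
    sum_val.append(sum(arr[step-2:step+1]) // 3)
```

Number of 3-element averages
`sum_val` takes the values: [] → [3] → [3, 6] → [3, 6, 7] → [3, 6, 7, 4] → [3, 6, 7, 4, 2] → [3, 6, 7, 4, 2, 4]
So `len(sum_val)` = 6

Answer: 6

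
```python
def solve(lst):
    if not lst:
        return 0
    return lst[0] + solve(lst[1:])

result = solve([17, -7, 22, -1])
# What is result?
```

17 + (-7) + 22 + (-1) + 0 = 31

Answer: 31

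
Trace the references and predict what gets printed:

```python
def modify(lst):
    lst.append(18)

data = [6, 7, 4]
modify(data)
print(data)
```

Key concept: function modifies passed list.
Step by step:
`data = [6, 7, 4]` → data = [6, 7, 4]
`modify(data)` → data = [6, 7, 4, 18]
`print(data)` → prints [6, 7, 4, 18]

Answer: [6, 7, 4, 18]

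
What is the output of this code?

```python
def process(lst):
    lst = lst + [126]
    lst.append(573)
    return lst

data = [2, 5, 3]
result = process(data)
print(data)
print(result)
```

Key concept: rebinding parameter vs mutation.
Step by step:
`data = [2, 5, 3]` → data = [2, 5, 3]
`result = process(data)` → result = [2, 5, 3, 126, 573]
`print(data)` → prints [2, 5, 3]
`print(result)` → prints [2, 5, 3, 126, 573]

Answer:
[2, 5, 3]
[2, 5, 3, 126, 573]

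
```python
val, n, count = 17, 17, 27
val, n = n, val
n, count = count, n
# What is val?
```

Trace:
`val, n, count = 17, 17, 27` → val = 17; n = 17; count = 27
`val, n = n, val` → val = 17; n = 17
`n, count = count, n` → n = 27; count = 17
So val = 17

Answer: 17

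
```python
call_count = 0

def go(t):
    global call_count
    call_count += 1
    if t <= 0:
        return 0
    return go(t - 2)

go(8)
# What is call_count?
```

Linear recursion stepping by 2: 5 calls from t=8 down to ≤0.

Answer: 5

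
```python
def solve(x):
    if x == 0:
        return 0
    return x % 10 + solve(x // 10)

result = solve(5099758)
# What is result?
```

Sum of digits of 5099758: 8 + 5 + 7 + 9 + 9 + 0 + 5 = 43

Answer: 43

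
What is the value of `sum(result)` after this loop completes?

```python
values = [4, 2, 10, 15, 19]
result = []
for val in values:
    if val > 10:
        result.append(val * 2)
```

Sum of doubled values > 10
`result` takes the values: [] → [30] → [30, 38]
So `sum(result)` = 68

Answer: 68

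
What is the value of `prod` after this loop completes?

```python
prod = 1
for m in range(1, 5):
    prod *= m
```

4! = 24
`prod` takes the values: 1 → 2 → 6 → 24

Answer: 24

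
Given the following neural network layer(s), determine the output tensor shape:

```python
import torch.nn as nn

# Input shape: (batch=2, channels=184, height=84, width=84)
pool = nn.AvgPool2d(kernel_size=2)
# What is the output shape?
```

Input: (2, 184, 84, 84) -> Output: (2, 184, 42, 42)

Answer: (2, 184, 42, 42)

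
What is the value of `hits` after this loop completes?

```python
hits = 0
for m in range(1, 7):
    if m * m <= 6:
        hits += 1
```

Count numbers where m² ≤ 6
`hits` takes the values: 0 → 1 → 2

Answer: 2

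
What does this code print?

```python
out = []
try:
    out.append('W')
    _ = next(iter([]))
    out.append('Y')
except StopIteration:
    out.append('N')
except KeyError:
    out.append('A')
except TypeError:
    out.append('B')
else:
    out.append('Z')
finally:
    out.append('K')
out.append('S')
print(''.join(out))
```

Execution trace: 'W' (try body) → 'N' (except StopIteration) → 'K' (finally) → 'S' (after the try/except). Output: WNKS

Answer: WNKS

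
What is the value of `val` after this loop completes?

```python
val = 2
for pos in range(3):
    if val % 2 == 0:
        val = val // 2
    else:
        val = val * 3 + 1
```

Collatz-style transformation from 2
`val` takes the values: 2 → 1 → 4 → 2

Answer: 2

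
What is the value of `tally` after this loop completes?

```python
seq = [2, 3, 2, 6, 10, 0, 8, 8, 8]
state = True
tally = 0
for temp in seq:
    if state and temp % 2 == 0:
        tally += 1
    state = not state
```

Count even values at even positions
`tally` takes the values: 0 → 1 → 2 → 3 → 4 → 5

Answer: 5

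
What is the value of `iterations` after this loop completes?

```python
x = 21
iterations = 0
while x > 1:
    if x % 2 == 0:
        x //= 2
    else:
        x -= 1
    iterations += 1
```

Steps to reduce 21 to 1
`iterations` takes the values: 0 → 1 → 2 → 3 → 4 → 5 → 6

Answer: 6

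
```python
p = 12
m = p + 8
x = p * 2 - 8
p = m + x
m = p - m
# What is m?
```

Trace:
`p = 12` → p = 12
`m = p + 8` → m = 20
`x = p * 2 - 8` → x = 16
`p = m + x` → p = 36
`m = p - m` → m = 16
So m = 16

Answer: 16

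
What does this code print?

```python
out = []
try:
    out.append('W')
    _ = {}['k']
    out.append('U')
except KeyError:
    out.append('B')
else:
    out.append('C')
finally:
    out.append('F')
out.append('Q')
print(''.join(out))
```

Execution trace: 'W' (try body) → 'B' (except KeyError) → 'F' (finally) → 'Q' (after the try/except). Output: WBFQ

Answer: WBFQ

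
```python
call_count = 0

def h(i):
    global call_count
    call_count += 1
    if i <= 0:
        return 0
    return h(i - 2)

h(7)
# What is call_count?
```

Linear recursion stepping by 2: 5 calls from i=7 down to ≤0.

Answer: 5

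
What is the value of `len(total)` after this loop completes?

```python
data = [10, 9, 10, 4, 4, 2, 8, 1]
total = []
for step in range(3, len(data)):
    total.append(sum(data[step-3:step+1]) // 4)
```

Number of 4-element averages
`total` takes the values: [] → [8] → [8, 6] → [8, 6, 5] → [8, 6, 5, 4] → [8, 6, 5, 4, 3]
So `len(total)` = 5

Answer: 5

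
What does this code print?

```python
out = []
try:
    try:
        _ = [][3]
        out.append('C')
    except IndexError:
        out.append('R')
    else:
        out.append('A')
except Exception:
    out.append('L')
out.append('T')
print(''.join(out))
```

Execution trace: 'R' (inner except IndexError) → 'T' (after the try/except). Output: RT

Answer: RT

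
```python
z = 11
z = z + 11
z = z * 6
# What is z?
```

Trace:
`z = 11` → z = 11
`z = z + 11` → z = 22
`z = z * 6` → z = 132
So z = 132

Answer: 132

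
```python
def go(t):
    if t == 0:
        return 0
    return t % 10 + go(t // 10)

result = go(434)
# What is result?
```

Sum of digits of 434: 4 + 3 + 4 = 11

Answer: 11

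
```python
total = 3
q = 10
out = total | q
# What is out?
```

Trace:
`total = 3` → total = 3
`q = 10` → q = 10
`out = total | q` → out = 11
So out = 11

Answer: 11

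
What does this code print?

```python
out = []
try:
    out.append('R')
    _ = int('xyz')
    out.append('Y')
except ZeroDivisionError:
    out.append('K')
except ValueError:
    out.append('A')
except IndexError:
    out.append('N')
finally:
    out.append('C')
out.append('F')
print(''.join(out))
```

Execution trace: 'R' (try body) → 'A' (except ValueError) → 'C' (finally) → 'F' (after the try/except). Output: RACF

Answer: RACF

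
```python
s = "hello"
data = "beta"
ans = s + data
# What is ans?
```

Trace:
`s = "hello"` → s = 'hello'
`data = "beta"` → data = 'beta'
`ans = s + data` → ans = 'hellobeta'
So ans = 'hellobeta'

Answer: 'hellobeta'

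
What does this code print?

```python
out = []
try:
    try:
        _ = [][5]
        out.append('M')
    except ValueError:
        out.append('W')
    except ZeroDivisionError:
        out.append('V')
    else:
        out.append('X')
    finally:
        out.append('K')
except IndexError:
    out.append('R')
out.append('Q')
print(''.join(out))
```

Execution trace: 'K' (finally) → 'R' (outer except IndexError) → 'Q' (after the try/except). Output: KRQ

Answer: KRQ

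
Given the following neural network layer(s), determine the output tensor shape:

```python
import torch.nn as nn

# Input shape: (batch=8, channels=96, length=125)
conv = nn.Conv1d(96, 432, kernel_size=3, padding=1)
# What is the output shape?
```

Input: (8, 96, 125) -> Output: (8, 432, 125)

Answer: (8, 432, 125)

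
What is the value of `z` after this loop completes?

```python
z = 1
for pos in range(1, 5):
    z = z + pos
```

Start at 1, add 1 through 4
`z` takes the values: 1 → 2 → 4 → 7 → 11

Answer: 11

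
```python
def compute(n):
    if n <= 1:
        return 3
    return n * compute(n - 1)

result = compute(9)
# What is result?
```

compute(9) = 9 * 8 * 7 * 6 * 5 * 4 * 3 * 2 * 3 = 1088640

Answer: 1088640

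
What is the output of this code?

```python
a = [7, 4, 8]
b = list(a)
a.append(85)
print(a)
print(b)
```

Key concept: list() constructor creates copy.
Step by step:
`a = [7, 4, 8]` → a = [7, 4, 8]
`b = list(a)` → b = [7, 4, 8]
`a.append(85)` → a = [7, 4, 8, 85]
`print(a)` → prints [7, 4, 8, 85]
`print(b)` → prints [7, 4, 8]

Answer:
[7, 4, 8, 85]
[7, 4, 8]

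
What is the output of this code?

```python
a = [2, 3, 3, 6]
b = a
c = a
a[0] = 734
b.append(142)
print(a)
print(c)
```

Key concept: multiple aliases.
Step by step:
`a = [2, 3, 3, 6]` → a = [2, 3, 3, 6]
`b = a` → b = [2, 3, 3, 6] (same object as a)
`c = a` → c = [2, 3, 3, 6] (same object as a, b)
`a[0] = 734` → a = [734, 3, 3, 6] (same object as b, c); b = [734, 3, 3, 6] (same object as a, c); c = [734, 3, 3, 6] (same object as a, b)
`b.append(142)` → a = [734, 3, 3, 6, 142] (same object as b, c); b = [734, 3, 3, 6, 142] (same object as a, c); c = [734, 3, 3, 6, 142] (same object as a, b)
`print(a)` → prints [734, 3, 3, 6, 142]
`print(c)` → prints [734, 3, 3, 6, 142]

Answer:
[734, 3, 3, 6, 142]
[734, 3, 3, 6, 142]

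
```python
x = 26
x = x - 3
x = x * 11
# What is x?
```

Trace:
`x = 26` → x = 26
`x = x - 3` → x = 23
`x = x * 11` → x = 253
So x = 253

Answer: 253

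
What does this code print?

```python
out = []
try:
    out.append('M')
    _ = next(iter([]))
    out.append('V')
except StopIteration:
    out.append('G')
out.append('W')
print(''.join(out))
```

Execution trace: 'M' (try body) → 'G' (except StopIteration) → 'W' (after the try/except). Output: MGW

Answer: MGW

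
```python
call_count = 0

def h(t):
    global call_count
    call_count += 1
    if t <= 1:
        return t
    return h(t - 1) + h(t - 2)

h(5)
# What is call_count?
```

Calls(t) = 1 + Calls(t-1) + Calls(t-2); Calls(0)=Calls(1)=1. For t=5 this gives 15.

Answer: 15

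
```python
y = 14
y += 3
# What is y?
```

Trace:
`y = 14` → y = 14
`y += 3` → y = 17
So y = 17

Answer: 17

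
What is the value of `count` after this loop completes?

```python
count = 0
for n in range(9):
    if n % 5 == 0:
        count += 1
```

Count numbers divisible by 5 in range(9)
`count` takes the values: 0 → 1 → 2

Answer: 2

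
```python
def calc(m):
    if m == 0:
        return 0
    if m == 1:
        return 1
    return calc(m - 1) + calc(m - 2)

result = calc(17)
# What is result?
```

Build up from base cases: calc(0)=0, calc(1)=1, calc(2)=1, calc(3)=2, calc(4)=3, calc(5)=5, calc(6)=8, ..., calc(17)=1597

Answer: 1597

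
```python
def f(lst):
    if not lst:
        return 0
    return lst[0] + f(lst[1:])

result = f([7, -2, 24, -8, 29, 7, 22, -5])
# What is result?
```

7 + (-2) + 24 + (-8) + 29 + 7 + 22 + (-5) + 0 = 74

Answer: 74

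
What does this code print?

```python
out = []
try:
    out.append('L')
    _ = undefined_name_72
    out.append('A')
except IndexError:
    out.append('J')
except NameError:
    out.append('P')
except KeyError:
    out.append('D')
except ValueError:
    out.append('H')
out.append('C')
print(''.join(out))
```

Execution trace: 'L' (try body) → 'P' (except NameError) → 'C' (after the try/except). Output: LPC

Answer: LPC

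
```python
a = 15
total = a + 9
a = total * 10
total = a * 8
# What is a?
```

Trace:
`a = 15` → a = 15
`total = a + 9` → total = 24
`a = total * 10` → a = 240
`total = a * 8` → total = 1920
So a = 240

Answer: 240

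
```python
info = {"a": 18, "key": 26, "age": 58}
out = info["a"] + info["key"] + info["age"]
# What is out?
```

Trace:
`info = {"a": 18, "key": 26, "age": 58}` → info = {'a': 18, 'key': 26, 'age': 58}
`out = info["a"] + info["key"] + info["age"]` → out = 102
So out = 102

Answer: 102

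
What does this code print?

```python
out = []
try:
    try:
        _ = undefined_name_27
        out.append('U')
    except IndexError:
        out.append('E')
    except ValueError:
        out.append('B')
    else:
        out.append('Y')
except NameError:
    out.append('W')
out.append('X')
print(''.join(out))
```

Execution trace: 'W' (outer except NameError) → 'X' (after the try/except). Output: WX

Answer: WX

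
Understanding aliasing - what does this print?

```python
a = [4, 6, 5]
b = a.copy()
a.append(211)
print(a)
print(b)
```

Key concept: list.copy() creates independent copy.
Step by step:
`a = [4, 6, 5]` → a = [4, 6, 5]
`b = a.copy()` → b = [4, 6, 5]
`a.append(211)` → a = [4, 6, 5, 211]
`print(a)` → prints [4, 6, 5, 211]
`print(b)` → prints [4, 6, 5]

Answer:
[4, 6, 5, 211]
[4, 6, 5]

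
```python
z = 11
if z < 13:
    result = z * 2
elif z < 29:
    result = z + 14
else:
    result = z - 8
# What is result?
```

Trace:
`z = 11` → z = 11
`if z < 13: ...` → z < 13 is True → result = 22
So result = 22

Answer: 22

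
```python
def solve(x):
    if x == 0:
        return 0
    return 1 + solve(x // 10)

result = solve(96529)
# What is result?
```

Count of digits of 96529: 5

Answer: 5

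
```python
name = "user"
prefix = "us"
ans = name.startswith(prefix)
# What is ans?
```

Trace:
`name = "user"` → name = 'user'
`prefix = "us"` → prefix = 'us'
`ans = name.startswith(prefix)` → ans = True
So ans = True

Answer: True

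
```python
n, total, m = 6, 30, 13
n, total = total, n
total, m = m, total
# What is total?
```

Trace:
`n, total, m = 6, 30, 13` → n = 6; total = 30; m = 13
`n, total = total, n` → n = 30; total = 6
`total, m = m, total` → total = 13; m = 6
So total = 13

Answer: 13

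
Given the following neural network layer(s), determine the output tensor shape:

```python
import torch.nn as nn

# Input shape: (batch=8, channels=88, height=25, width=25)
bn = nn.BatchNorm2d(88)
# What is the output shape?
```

Input: (8, 88, 25, 25) -> Output: (8, 88, 25, 25)

Answer: (8, 88, 25, 25)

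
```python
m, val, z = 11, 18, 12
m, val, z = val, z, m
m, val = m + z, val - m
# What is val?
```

Trace:
`m, val, z = 11, 18, 12` → m = 11; val = 18; z = 12
`m, val, z = val, z, m` → m = 18; val = 12; z = 11
`m, val = m + z, val - m` → m = 29; val = -6
So val = -6

Answer: -6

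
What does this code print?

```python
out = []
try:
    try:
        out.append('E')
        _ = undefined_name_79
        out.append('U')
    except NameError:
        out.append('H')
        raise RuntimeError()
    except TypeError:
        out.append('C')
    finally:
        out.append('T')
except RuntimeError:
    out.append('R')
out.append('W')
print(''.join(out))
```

Execution trace: 'E' (try body) → 'H' (except NameError) → 'T' (finally) → 'R' (outer except RuntimeError) → 'W' (after the try/except). Output: EHTRW

Answer: EHTRW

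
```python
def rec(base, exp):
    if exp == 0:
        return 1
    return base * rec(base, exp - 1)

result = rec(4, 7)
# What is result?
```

rec(4, 7) = 4 * 4 * 4 * 4 * 4 * 4 * 4 = 16384

Answer: 16384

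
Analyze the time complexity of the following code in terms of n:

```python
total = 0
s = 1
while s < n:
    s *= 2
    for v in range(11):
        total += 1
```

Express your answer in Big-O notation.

Each loop level contributes: log n × 1. Multiplying the contributions gives O(log n).

Answer: O(log n)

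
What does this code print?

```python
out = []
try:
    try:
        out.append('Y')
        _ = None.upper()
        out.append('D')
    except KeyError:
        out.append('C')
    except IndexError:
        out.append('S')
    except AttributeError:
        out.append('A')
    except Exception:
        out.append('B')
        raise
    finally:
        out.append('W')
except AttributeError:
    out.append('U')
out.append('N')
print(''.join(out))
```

Execution trace: 'Y' (inner try body) → 'A' (inner except AttributeError) → 'W' (inner finally) → 'N' (after the try/except). Output: YAWN

Answer: YAWN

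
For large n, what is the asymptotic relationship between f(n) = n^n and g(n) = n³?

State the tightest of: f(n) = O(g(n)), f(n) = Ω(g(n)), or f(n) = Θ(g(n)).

n^n vs n³: f(n) = Ω(g(n)) but not O(g(n)) — n^n grows strictly faster than n³.

Answer: f(n) = Ω(g(n)) but not O(g(n)) — n^n grows strictly faster than n³.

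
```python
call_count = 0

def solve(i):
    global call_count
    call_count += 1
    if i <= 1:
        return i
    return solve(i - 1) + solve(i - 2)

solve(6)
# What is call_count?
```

Calls(i) = 1 + Calls(i-1) + Calls(i-2); Calls(0)=Calls(1)=1. For i=6 this gives 25.

Answer: 25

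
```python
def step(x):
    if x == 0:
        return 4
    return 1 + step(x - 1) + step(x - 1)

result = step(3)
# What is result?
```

step(x) = 1 + 2·step(x-1), step(0)=4. Closed form: (4+1)·2^3 - 1 = 39.

Answer: 39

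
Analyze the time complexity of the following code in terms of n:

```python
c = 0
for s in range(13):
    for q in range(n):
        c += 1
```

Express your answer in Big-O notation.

Each loop level contributes: 1 × n. Multiplying the contributions gives O(n).

Answer: O(n)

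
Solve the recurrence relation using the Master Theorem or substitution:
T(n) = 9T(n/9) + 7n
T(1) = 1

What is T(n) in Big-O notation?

By Master Theorem: a=9, b=9, f(n)=7n. Since log_9(9) = 1 and f(n) = Θ(n^1), Case 2 applies. T(n) = O(n log n).

Answer: O(n log n)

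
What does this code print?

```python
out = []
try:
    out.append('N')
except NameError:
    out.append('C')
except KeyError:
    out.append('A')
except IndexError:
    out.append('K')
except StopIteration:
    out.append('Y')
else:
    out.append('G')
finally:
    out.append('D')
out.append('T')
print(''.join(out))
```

Execution trace: 'N' (try body, no exception) → 'G' (else) → 'D' (finally) → 'T' (after the try/except). Output: NGDT

Answer: NGDT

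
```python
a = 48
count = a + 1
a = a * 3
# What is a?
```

Trace:
`a = 48` → a = 48
`count = a + 1` → count = 49
`a = a * 3` → a = 144
So a = 144

Answer: 144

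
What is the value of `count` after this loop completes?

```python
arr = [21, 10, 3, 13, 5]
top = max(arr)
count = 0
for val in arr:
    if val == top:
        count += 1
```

Count of max value 21 in [21, 10, 3, 13, 5]
`count` takes the values: 0 → 1

Answer: 1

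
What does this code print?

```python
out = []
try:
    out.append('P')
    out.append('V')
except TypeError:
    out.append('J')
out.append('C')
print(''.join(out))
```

Execution trace: 'P' (try body) → 'V' (try body, no exception) → 'C' (after the try/except). Output: PVC

Answer: PVC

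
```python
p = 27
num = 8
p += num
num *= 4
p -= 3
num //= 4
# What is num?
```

Trace:
`p = 27` → p = 27
`num = 8` → num = 8
`p += num` → p = 35
`num *= 4` → num = 32
`p -= 3` → p = 32
`num //= 4` → num = 8
So num = 8

Answer: 8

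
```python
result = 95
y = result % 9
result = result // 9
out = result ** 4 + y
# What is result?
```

Trace:
`result = 95` → result = 95
`y = result % 9` → y = 5
`result = result // 9` → result = 10
`out = result ** 4 + y` → out = 10005
So result = 10

Answer: 10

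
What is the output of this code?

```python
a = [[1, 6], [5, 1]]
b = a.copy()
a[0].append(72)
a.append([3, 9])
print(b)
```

Key concept: shallow copy with nested lists.
Step by step:
`a = [[1, 6], [5, 1]]` → a = [[1, 6], [5, 1]]
`b = a.copy()` → b = [[1, 6], [5, 1]]
`a[0].append(72)` → a = [[1, 6, 72], [5, 1]]; b = [[1, 6, 72], [5, 1]]
`a.append([3, 9])` → a = [[1, 6, 72], [5, 1], [3, 9]]
`print(b)` → prints [[1, 6, 72], [5, 1]]

Answer: [[1, 6, 72], [5, 1]]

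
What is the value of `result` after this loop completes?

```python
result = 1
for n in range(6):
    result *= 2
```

2^6 = 64
`result` takes the values: 1 → 2 → 4 → 8 → 16 → 32 → 64

Answer: 64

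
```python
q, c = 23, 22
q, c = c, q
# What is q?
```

Trace:
`q, c = 23, 22` → q = 23; c = 22
`q, c = c, q` → q = 22; c = 23
So q = 22

Answer: 22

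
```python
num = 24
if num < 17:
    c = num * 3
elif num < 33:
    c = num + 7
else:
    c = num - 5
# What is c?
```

Trace:
`num = 24` → num = 24
`if num < 17: ...` → num < 17 is False, num < 33 is True → c = 31
So c = 31

Answer: 31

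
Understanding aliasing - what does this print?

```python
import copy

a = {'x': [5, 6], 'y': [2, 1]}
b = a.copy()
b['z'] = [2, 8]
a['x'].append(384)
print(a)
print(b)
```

Key concept: shallow copy of dict with mutable values.
Step by step:
`a = {'x': [5, 6], 'y': [2, 1]}` → a = {'x': [5, 6], 'y': [2, 1]}
`b = a.copy()` → b = {'x': [5, 6], 'y': [2, 1]}
`b['z'] = [2, 8]` → b = {'x': [5, 6], 'y': [2, 1], 'z': [2, 8]}
`a['x'].append(384)` → a = {'x': [5, 6, 384], 'y': [2, 1]}; b = {'x': [5, 6, 384], 'y': [2, 1], 'z': [2, 8]}
`print(a)` → prints {'x': [5, 6, 384], 'y': [2, 1]}
`print(b)` → prints {'x': [5, 6, 384], 'y': [2, 1], 'z': [2, 8]}

Answer:
{'x': [5, 6, 384], 'y': [2, 1]}
{'x': [5, 6, 384], 'y': [2, 1], 'z': [2, 8]}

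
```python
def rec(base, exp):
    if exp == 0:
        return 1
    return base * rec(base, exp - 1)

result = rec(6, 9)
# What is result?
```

rec(6, 9) = 6 * 6 * 6 * 6 * 6 * 6 * 6 * 6 * 6 = 10077696

Answer: 10077696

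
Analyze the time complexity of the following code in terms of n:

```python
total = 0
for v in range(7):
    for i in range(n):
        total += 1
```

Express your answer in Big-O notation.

Each loop level contributes: 1 × n. Multiplying the contributions gives O(n).

Answer: O(n)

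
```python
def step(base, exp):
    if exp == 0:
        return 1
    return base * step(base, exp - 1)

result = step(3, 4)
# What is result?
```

step(3, 4) = 3 * 3 * 3 * 3 = 81

Answer: 81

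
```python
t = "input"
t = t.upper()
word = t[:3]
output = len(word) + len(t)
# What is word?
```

Trace:
`t = "input"` → t = 'input'
`t = t.upper()` → t = 'INPUT'
`word = t[:3]` → word = 'INP'
`output = len(word) + len(t)` → output = 8
So word = 'INP'

Answer: 'INP'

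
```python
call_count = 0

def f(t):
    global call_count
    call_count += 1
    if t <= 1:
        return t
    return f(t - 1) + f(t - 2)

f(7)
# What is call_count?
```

Calls(t) = 1 + Calls(t-1) + Calls(t-2); Calls(0)=Calls(1)=1. For t=7 this gives 41.

Answer: 41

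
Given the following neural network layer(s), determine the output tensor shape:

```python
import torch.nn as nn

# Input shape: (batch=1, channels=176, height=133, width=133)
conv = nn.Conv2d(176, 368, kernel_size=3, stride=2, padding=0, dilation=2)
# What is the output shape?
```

Input: (1, 176, 133, 133) -> Output: (1, 368, 65, 65)

Answer: (1, 368, 65, 65)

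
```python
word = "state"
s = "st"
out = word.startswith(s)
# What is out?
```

Trace:
`word = "state"` → word = 'state'
`s = "st"` → s = 'st'
`out = word.startswith(s)` → out = True
So out = True

Answer: True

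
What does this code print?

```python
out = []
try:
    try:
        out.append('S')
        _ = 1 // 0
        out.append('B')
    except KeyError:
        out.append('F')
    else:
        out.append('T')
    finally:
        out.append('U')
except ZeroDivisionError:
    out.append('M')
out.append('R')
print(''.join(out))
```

Execution trace: 'S' (try body) → 'U' (finally) → 'M' (outer except ZeroDivisionError) → 'R' (after the try/except). Output: SUMR

Answer: SUMR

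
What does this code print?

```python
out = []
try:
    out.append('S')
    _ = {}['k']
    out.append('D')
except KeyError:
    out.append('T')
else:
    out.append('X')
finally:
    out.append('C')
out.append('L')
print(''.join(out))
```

Execution trace: 'S' (try body) → 'T' (except KeyError) → 'C' (finally) → 'L' (after the try/except). Output: STCL

Answer: STCL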